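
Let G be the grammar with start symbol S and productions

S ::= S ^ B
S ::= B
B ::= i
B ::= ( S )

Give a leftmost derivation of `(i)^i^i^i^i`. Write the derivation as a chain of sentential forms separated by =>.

S => S^B => S^B^B => S^B^B^B => S^B^B^B^B => B^B^B^B^B => (S)^B^B^B^B => (B)^B^B^B^B => (i)^B^B^B^B => (i)^i^B^B^B => (i)^i^i^B^B => (i)^i^i^i^B => (i)^i^i^i^i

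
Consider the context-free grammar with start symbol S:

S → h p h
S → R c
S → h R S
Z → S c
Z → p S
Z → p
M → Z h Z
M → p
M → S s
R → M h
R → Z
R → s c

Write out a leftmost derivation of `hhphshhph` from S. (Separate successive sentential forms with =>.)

S => hRS => hMhS => hSshS => hhphshS => hhphshhph

S => hRS   [S → h R S]
hRS => hMhS   [R → M h]
hMhS => hSshS   [M → S s]
hSshS => hhphshS   [S → h p h]
hhphshS => hhphshhph   [S → h p h]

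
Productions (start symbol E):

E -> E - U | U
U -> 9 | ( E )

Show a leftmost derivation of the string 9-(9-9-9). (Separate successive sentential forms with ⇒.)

E ⇒ E-U ⇒ U-U ⇒ 9-U ⇒ 9-(E) ⇒ 9-(E-U) ⇒ 9-(E-U-U) ⇒ 9-(U-U-U) ⇒ 9-(9-U-U) ⇒ 9-(9-9-U) ⇒ 9-(9-9-9)

E ⇒ E-U   [E -> E - U]
E-U ⇒ U-U   [E -> U]
U-U ⇒ 9-U   [U -> 9]
9-U ⇒ 9-(E)   [U -> ( E )]
9-(E) ⇒ 9-(E-U)   [E -> E - U]
9-(E-U) ⇒ 9-(E-U-U)   [E -> E - U]
9-(E-U-U) ⇒ 9-(U-U-U)   [E -> U]
9-(U-U-U) ⇒ 9-(9-U-U)   [U -> 9]
9-(9-U-U) ⇒ 9-(9-9-U)   [U -> 9]
9-(9-9-U) ⇒ 9-(9-9-9)   [U -> 9]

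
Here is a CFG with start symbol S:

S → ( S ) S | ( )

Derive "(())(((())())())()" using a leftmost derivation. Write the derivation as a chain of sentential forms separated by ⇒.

S ⇒ (S)S ⇒ (())S ⇒ (())(S)S ⇒ (())((S)S)S ⇒ (())(((S)S)S)S ⇒ (())(((())S)S)S ⇒ (())(((())())S)S ⇒ (())(((())())())S ⇒ (())(((())())())()

S ⇒ (S)S   [S → ( S ) S]
(S)S ⇒ (())S   [S → ( )]
(())S ⇒ (())(S)S   [S → ( S ) S]
(())(S)S ⇒ (())((S)S)S   [S → ( S ) S]
(())((S)S)S ⇒ (())(((S)S)S)S   [S → ( S ) S]
(())(((S)S)S)S ⇒ (())(((())S)S)S   [S → ( )]
(())(((())S)S)S ⇒ (())(((())())S)S   [S → ( )]
(())(((())())S)S ⇒ (())(((())())())S   [S → ( )]
(())(((())())())S ⇒ (())(((())())())()   [S → ( )]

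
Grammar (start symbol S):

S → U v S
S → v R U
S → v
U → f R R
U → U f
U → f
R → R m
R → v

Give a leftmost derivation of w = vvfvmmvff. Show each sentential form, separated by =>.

S => vRU   [S → v R U]
vRU => vvU   [R → v]
vvU => vvUf   [U → U f]
vvUf => vvUff   [U → U f]
vvUff => vvfRRff   [U → f R R]
vvfRRff => vvfRmRff   [R → R m]
vvfRmRff => vvfRmmRff   [R → R m]
vvfRmmRff => vvfvmmRff   [R → v]
vvfvmmRff => vvfvmmvff   [R → v]

S => vRU => vvU => vvUf => vvUff => vvfRRff => vvfRmRff => vvfRmmRff => vvfvmmRff => vvfvmmvff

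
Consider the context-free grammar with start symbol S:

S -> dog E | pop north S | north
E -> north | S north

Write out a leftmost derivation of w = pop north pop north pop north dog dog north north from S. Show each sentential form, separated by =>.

S => pop north S => pop north pop north S => pop north pop north pop north S => pop north pop north pop north dog E => pop north pop north pop north dog S north => pop north pop north pop north dog dog E north => pop north pop north pop north dog dog north north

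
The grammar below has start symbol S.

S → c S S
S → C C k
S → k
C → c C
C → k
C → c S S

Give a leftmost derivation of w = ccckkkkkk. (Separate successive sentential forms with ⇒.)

S⇒CCk⇒cCCk⇒ccCCk⇒cccSSCk⇒cccCCkSCk⇒ccckCkSCk⇒ccckkkSCk⇒ccckkkkCk⇒ccckkkkkk

S ⇒ CCk   [S → C C k]
CCk ⇒ cCCk   [C → c C]
cCCk ⇒ ccCCk   [C → c C]
ccCCk ⇒ cccSSCk   [C → c S S]
cccSSCk ⇒ cccCCkSCk   [S → C C k]
cccCCkSCk ⇒ ccckCkSCk   [C → k]
ccckCkSCk ⇒ ccckkkSCk   [C → k]
ccckkkSCk ⇒ ccckkkkCk   [S → k]
ccckkkkCk ⇒ ccckkkkkk   [C → k]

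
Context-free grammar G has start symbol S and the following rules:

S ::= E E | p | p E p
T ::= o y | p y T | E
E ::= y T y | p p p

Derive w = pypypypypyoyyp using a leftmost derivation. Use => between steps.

S => pEp => pyTyp => pypyTyp => pypypyTyp => pypypypyTyp => pypypypypyTyp => pypypypypyoyyp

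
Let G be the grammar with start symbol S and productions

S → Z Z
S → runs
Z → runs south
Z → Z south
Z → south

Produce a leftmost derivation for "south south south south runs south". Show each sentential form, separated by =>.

S => Z Z => Z south Z => Z south south Z => Z south south south Z => south south south south Z => south south south south runs south

S => Z Z   [S → Z Z]
Z Z => Z south Z   [Z → Z south]
Z south Z => Z south south Z   [Z → Z south]
Z south south Z => Z south south south Z   [Z → Z south]
Z south south south Z => south south south south Z   [Z → south]
south south south south Z => south south south south runs south   [Z → runs south]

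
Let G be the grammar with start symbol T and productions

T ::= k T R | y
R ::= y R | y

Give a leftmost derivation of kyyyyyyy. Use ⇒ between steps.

T ⇒ kTR   [T ::= k T R]
kTR ⇒ kyR   [T ::= y]
kyR ⇒ kyyR   [R ::= y R]
kyyR ⇒ kyyyR   [R ::= y R]
kyyyR ⇒ kyyyyR   [R ::= y R]
kyyyyR ⇒ kyyyyyR   [R ::= y R]
kyyyyyR ⇒ kyyyyyyR   [R ::= y R]
kyyyyyyR ⇒ kyyyyyyy   [R ::= y]

T ⇒ kTR ⇒ kyR ⇒ kyyR ⇒ kyyyR ⇒ kyyyyR ⇒ kyyyyyR ⇒ kyyyyyyR ⇒ kyyyyyyy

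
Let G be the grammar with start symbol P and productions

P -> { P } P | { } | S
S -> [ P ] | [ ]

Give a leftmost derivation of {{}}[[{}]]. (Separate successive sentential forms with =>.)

P=>{P}P=>{{}}P=>{{}}S=>{{}}[P]=>{{}}[S]=>{{}}[[P]]=>{{}}[[{}]]

P => {P}P   [P -> { P } P]
{P}P => {{}}P   [P -> { }]
{{}}P => {{}}S   [P -> S]
{{}}S => {{}}[P]   [S -> [ P ]]
{{}}[P] => {{}}[S]   [P -> S]
{{}}[S] => {{}}[[P]]   [S -> [ P ]]
{{}}[[P]] => {{}}[[{}]]   [P -> { }]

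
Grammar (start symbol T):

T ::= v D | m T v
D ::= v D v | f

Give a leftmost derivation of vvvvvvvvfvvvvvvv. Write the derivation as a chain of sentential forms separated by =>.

T=>vD=>vvDv=>vvvDvv=>vvvvDvvv=>vvvvvDvvvv=>vvvvvvDvvvvv=>vvvvvvvDvvvvvv=>vvvvvvvvDvvvvvvv=>vvvvvvvvfvvvvvvv

T => vD   [T ::= v D]
vD => vvDv   [D ::= v D v]
vvDv => vvvDvv   [D ::= v D v]
vvvDvv => vvvvDvvv   [D ::= v D v]
vvvvDvvv => vvvvvDvvvv   [D ::= v D v]
vvvvvDvvvv => vvvvvvDvvvvv   [D ::= v D v]
vvvvvvDvvvvv => vvvvvvvDvvvvvv   [D ::= v D v]
vvvvvvvDvvvvvv => vvvvvvvvDvvvvvvv   [D ::= v D v]
vvvvvvvvDvvvvvvv => vvvvvvvvfvvvvvvv   [D ::= f]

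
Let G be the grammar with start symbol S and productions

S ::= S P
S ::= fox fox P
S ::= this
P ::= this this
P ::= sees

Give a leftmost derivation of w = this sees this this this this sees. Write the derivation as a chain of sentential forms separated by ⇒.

S ⇒ S P ⇒ S P P ⇒ S P P P ⇒ S P P P P ⇒ this P P P P ⇒ this sees P P P ⇒ this sees this this P P ⇒ this sees this this this this P ⇒ this sees this this this this sees

S ⇒ S P   [S ::= S P]
S P ⇒ S P P   [S ::= S P]
S P P ⇒ S P P P   [S ::= S P]
S P P P ⇒ S P P P P   [S ::= S P]
S P P P P ⇒ this P P P P   [S ::= this]
this P P P P ⇒ this sees P P P   [P ::= sees]
this sees P P P ⇒ this sees this this P P   [P ::= this this]
this sees this this P P ⇒ this sees this this this this P   [P ::= this this]
this sees this this this this P ⇒ this sees this this this this sees   [P ::= sees]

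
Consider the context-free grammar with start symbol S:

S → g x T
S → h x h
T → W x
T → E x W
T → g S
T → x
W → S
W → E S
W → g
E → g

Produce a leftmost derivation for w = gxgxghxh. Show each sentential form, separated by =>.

S=>gxT=>gxExW=>gxgxW=>gxgxES=>gxgxgS=>gxgxghxh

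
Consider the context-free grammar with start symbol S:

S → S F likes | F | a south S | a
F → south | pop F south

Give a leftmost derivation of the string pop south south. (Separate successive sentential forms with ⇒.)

S ⇒ F ⇒ pop F south ⇒ pop south south

S ⇒ F   [S → F]
F ⇒ pop F south   [F → pop F south]
pop F south ⇒ pop south south   [F → south]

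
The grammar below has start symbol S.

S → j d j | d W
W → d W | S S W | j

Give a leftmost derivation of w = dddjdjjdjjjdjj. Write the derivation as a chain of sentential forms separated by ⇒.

S ⇒ dW ⇒ ddW ⇒ ddSSW ⇒ dddWSW ⇒ dddSSWSW ⇒ dddjdjSWSW ⇒ dddjdjjdjWSW ⇒ dddjdjjdjjSW ⇒ dddjdjjdjjjdjW ⇒ dddjdjjdjjjdjj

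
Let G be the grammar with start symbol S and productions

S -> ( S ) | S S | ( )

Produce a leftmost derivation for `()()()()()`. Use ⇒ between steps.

S ⇒ SS ⇒ SSS ⇒ SSSS ⇒ SSSSS ⇒ ()SSSS ⇒ ()()SSS ⇒ ()()()SS ⇒ ()()()()S ⇒ ()()()()()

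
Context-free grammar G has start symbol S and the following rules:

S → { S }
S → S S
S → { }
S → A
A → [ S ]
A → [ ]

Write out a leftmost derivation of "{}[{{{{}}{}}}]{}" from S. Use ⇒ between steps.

S ⇒ SS   [S → S S]
SS ⇒ SSS   [S → S S]
SSS ⇒ {}SS   [S → { }]
{}SS ⇒ {}AS   [S → A]
{}AS ⇒ {}[S]S   [A → [ S ]]
{}[S]S ⇒ {}[{S}]S   [S → { S }]
{}[{S}]S ⇒ {}[{{S}}]S   [S → { S }]
{}[{{S}}]S ⇒ {}[{{SS}}]S   [S → S S]
{}[{{SS}}]S ⇒ {}[{{{S}S}}]S   [S → { S }]
{}[{{{S}S}}]S ⇒ {}[{{{{}}S}}]S   [S → { }]
{}[{{{{}}S}}]S ⇒ {}[{{{{}}{}}}]S   [S → { }]
{}[{{{{}}{}}}]S ⇒ {}[{{{{}}{}}}]{}   [S → { }]

S ⇒ SS ⇒ SSS ⇒ {}SS ⇒ {}AS ⇒ {}[S]S ⇒ {}[{S}]S ⇒ {}[{{S}}]S ⇒ {}[{{SS}}]S ⇒ {}[{{{S}S}}]S ⇒ {}[{{{{}}S}}]S ⇒ {}[{{{{}}{}}}]S ⇒ {}[{{{{}}{}}}]{}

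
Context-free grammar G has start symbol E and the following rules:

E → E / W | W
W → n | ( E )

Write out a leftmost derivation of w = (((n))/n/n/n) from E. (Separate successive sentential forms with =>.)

E => W   [E → W]
W => (E)   [W → ( E )]
(E) => (E/W)   [E → E / W]
(E/W) => (E/W/W)   [E → E / W]
(E/W/W) => (E/W/W/W)   [E → E / W]
(E/W/W/W) => (W/W/W/W)   [E → W]
(W/W/W/W) => ((E)/W/W/W)   [W → ( E )]
((E)/W/W/W) => ((W)/W/W/W)   [E → W]
((W)/W/W/W) => (((E))/W/W/W)   [W → ( E )]
(((E))/W/W/W) => (((W))/W/W/W)   [E → W]
(((W))/W/W/W) => (((n))/W/W/W)   [W → n]
(((n))/W/W/W) => (((n))/n/W/W)   [W → n]
(((n))/n/W/W) => (((n))/n/n/W)   [W → n]
(((n))/n/n/W) => (((n))/n/n/n)   [W → n]

E=>W=>(E)=>(E/W)=>(E/W/W)=>(E/W/W/W)=>(W/W/W/W)=>((E)/W/W/W)=>((W)/W/W/W)=>(((E))/W/W/W)=>(((W))/W/W/W)=>(((n))/W/W/W)=>(((n))/n/W/W)=>(((n))/n/n/W)=>(((n))/n/n/n)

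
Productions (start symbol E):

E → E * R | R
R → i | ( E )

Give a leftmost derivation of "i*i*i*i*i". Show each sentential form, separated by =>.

E => E*R   [E → E * R]
E*R => E*R*R   [E → E * R]
E*R*R => E*R*R*R   [E → E * R]
E*R*R*R => E*R*R*R*R   [E → E * R]
E*R*R*R*R => R*R*R*R*R   [E → R]
R*R*R*R*R => i*R*R*R*R   [R → i]
i*R*R*R*R => i*i*R*R*R   [R → i]
i*i*R*R*R => i*i*i*R*R   [R → i]
i*i*i*R*R => i*i*i*i*R   [R → i]
i*i*i*i*R => i*i*i*i*i   [R → i]

E => E*R => E*R*R => E*R*R*R => E*R*R*R*R => R*R*R*R*R => i*R*R*R*R => i*i*R*R*R => i*i*i*R*R => i*i*i*i*R => i*i*i*i*i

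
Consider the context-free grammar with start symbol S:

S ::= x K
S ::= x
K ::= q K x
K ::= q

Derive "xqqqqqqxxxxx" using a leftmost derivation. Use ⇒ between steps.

S ⇒ xK   [S ::= x K]
xK ⇒ xqKx   [K ::= q K x]
xqKx ⇒ xqqKxx   [K ::= q K x]
xqqKxx ⇒ xqqqKxxx   [K ::= q K x]
xqqqKxxx ⇒ xqqqqKxxxx   [K ::= q K x]
xqqqqKxxxx ⇒ xqqqqqKxxxxx   [K ::= q K x]
xqqqqqKxxxxx ⇒ xqqqqqqxxxxx   [K ::= q]

S⇒xK⇒xqKx⇒xqqKxx⇒xqqqKxxx⇒xqqqqKxxxx⇒xqqqqqKxxxxx⇒xqqqqqqxxxxx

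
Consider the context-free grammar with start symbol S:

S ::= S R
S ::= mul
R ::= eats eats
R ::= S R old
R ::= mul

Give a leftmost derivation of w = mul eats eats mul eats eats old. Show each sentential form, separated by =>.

S => S R   [S ::= S R]
S R => S R R   [S ::= S R]
S R R => mul R R   [S ::= mul]
mul R R => mul eats eats R   [R ::= eats eats]
mul eats eats R => mul eats eats S R old   [R ::= S R old]
mul eats eats S R old => mul eats eats mul R old   [S ::= mul]
mul eats eats mul R old => mul eats eats mul eats eats old   [R ::= eats eats]

S => S R => S R R => mul R R => mul eats eats R => mul eats eats S R old => mul eats eats mul R old => mul eats eats mul eats eats old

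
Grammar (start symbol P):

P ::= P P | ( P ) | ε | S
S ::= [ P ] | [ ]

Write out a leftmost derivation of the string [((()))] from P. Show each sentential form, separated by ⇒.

P ⇒ PP   [P ::= P P]
PP ⇒ SP   [P ::= S]
SP ⇒ [P]P   [S ::= [ P ]]
[P]P ⇒ [(P)]P   [P ::= ( P )]
[(P)]P ⇒ [((P))]P   [P ::= ( P )]
[((P))]P ⇒ [((PP))]P   [P ::= P P]
[((PP))]P ⇒ [(((P)P))]P   [P ::= ( P )]
[(((P)P))]P ⇒ [((()P))]P   [P ::= ε]
[((()P))]P ⇒ [((()))]P   [P ::= ε]
[((()))]P ⇒ [((()))]   [P ::= ε]

P⇒PP⇒SP⇒[P]P⇒[(P)]P⇒[((P))]P⇒[((PP))]P⇒[(((P)P))]P⇒[((()P))]P⇒[((()))]P⇒[((()))]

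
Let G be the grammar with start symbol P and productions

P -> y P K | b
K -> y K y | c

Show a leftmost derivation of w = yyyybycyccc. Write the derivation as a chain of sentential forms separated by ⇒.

P ⇒ yPK ⇒ yyPKK ⇒ yyyPKKK ⇒ yyyyPKKKK ⇒ yyyybKKKK ⇒ yyyybyKyKKK ⇒ yyyybycyKKK ⇒ yyyybycycKK ⇒ yyyybycyccK ⇒ yyyybycyccc

P ⇒ yPK   [P -> y P K]
yPK ⇒ yyPKK   [P -> y P K]
yyPKK ⇒ yyyPKKK   [P -> y P K]
yyyPKKK ⇒ yyyyPKKKK   [P -> y P K]
yyyyPKKKK ⇒ yyyybKKKK   [P -> b]
yyyybKKKK ⇒ yyyybyKyKKK   [K -> y K y]
yyyybyKyKKK ⇒ yyyybycyKKK   [K -> c]
yyyybycyKKK ⇒ yyyybycycKK   [K -> c]
yyyybycycKK ⇒ yyyybycyccK   [K -> c]
yyyybycyccK ⇒ yyyybycyccc   [K -> c]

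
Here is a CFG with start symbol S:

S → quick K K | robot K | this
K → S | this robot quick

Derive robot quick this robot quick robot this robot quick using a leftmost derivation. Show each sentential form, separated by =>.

S => robot K   [S → robot K]
robot K => robot S   [K → S]
robot S => robot quick K K   [S → quick K K]
robot quick K K => robot quick this robot quick K   [K → this robot quick]
robot quick this robot quick K => robot quick this robot quick S   [K → S]
robot quick this robot quick S => robot quick this robot quick robot K   [S → robot K]
robot quick this robot quick robot K => robot quick this robot quick robot this robot quick   [K → this robot quick]

S => robot K => robot S => robot quick K K => robot quick this robot quick K => robot quick this robot quick S => robot quick this robot quick robot K => robot quick this robot quick robot this robot quick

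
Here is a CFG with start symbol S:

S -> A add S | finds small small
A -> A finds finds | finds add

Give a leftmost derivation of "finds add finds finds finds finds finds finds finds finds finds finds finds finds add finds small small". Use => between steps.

S => A add S   [S -> A add S]
A add S => A finds finds add S   [A -> A finds finds]
A finds finds add S => A finds finds finds finds add S   [A -> A finds finds]
A finds finds finds finds add S => A finds finds finds finds finds finds add S   [A -> A finds finds]
A finds finds finds finds finds finds add S => A finds finds finds finds finds finds finds finds add S   [A -> A finds finds]
A finds finds finds finds finds finds finds finds add S => A finds finds finds finds finds finds finds finds finds finds add S   [A -> A finds finds]
A finds finds finds finds finds finds finds finds finds finds add S => A finds finds finds finds finds finds finds finds finds finds finds finds add S   [A -> A finds finds]
A finds finds finds finds finds finds finds finds finds finds finds finds add S => finds add finds finds finds finds finds finds finds finds finds finds finds finds add S   [A -> finds add]
finds add finds finds finds finds finds finds finds finds finds finds finds finds add S => finds add finds finds finds finds finds finds finds finds finds finds finds finds add finds small small   [S -> finds small small]

S => A add S => A finds finds add S => A finds finds finds finds add S => A finds finds finds finds finds finds add S => A finds finds finds finds finds finds finds finds add S => A finds finds finds finds finds finds finds finds finds finds add S => A finds finds finds finds finds finds finds finds finds finds finds finds add S => finds add finds finds finds finds finds finds finds finds finds finds finds finds add S => finds add finds finds finds finds finds finds finds finds finds finds finds finds add finds small small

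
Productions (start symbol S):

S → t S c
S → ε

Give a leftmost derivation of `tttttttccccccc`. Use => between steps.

S => tSc   [S → t S c]
tSc => ttScc   [S → t S c]
ttScc => tttSccc   [S → t S c]
tttSccc => ttttScccc   [S → t S c]
ttttScccc => tttttSccccc   [S → t S c]
tttttSccccc => ttttttScccccc   [S → t S c]
ttttttScccccc => tttttttSccccccc   [S → t S c]
tttttttSccccccc => tttttttccccccc   [S → ε]

S => tSc => ttScc => tttSccc => ttttScccc => tttttSccccc => ttttttScccccc => tttttttSccccccc => tttttttccccccc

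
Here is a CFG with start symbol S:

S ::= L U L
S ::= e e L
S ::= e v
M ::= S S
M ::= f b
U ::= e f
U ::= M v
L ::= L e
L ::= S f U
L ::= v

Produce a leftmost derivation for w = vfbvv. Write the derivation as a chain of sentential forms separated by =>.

S => LUL => vUL => vMvL => vfbvL => vfbvv

S => LUL   [S ::= L U L]
LUL => vUL   [L ::= v]
vUL => vMvL   [U ::= M v]
vMvL => vfbvL   [M ::= f b]
vfbvL => vfbvv   [L ::= v]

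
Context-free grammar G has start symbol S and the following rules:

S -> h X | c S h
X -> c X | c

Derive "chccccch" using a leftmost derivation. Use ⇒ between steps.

S ⇒ cSh   [S -> c S h]
cSh ⇒ chXh   [S -> h X]
chXh ⇒ chcXh   [X -> c X]
chcXh ⇒ chccXh   [X -> c X]
chccXh ⇒ chcccXh   [X -> c X]
chcccXh ⇒ chccccXh   [X -> c X]
chccccXh ⇒ chccccch   [X -> c]

S ⇒ cSh ⇒ chXh ⇒ chcXh ⇒ chccXh ⇒ chcccXh ⇒ chccccXh ⇒ chccccch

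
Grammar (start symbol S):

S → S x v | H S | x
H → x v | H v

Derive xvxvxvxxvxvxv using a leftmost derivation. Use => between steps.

S => Sxv => HSxv => xvSxv => xvHSxv => xvxvSxv => xvxvSxvxv => xvxvSxvxvxv => xvxvHSxvxvxv => xvxvxvSxvxvxv => xvxvxvxxvxvxv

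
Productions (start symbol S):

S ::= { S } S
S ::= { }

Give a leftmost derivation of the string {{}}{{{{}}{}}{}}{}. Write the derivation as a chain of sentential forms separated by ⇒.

S⇒{S}S⇒{{}}S⇒{{}}{S}S⇒{{}}{{S}S}S⇒{{}}{{{S}S}S}S⇒{{}}{{{{}}S}S}S⇒{{}}{{{{}}{}}S}S⇒{{}}{{{{}}{}}{}}S⇒{{}}{{{{}}{}}{}}{}

S ⇒ {S}S   [S ::= { S } S]
{S}S ⇒ {{}}S   [S ::= { }]
{{}}S ⇒ {{}}{S}S   [S ::= { S } S]
{{}}{S}S ⇒ {{}}{{S}S}S   [S ::= { S } S]
{{}}{{S}S}S ⇒ {{}}{{{S}S}S}S   [S ::= { S } S]
{{}}{{{S}S}S}S ⇒ {{}}{{{{}}S}S}S   [S ::= { }]
{{}}{{{{}}S}S}S ⇒ {{}}{{{{}}{}}S}S   [S ::= { }]
{{}}{{{{}}{}}S}S ⇒ {{}}{{{{}}{}}{}}S   [S ::= { }]
{{}}{{{{}}{}}{}}S ⇒ {{}}{{{{}}{}}{}}{}   [S ::= { }]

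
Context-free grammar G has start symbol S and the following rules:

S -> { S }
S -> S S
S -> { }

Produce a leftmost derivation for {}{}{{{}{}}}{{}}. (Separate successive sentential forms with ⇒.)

S ⇒ SS ⇒ {}S ⇒ {}SS ⇒ {}SSS ⇒ {}{}SS ⇒ {}{}{S}S ⇒ {}{}{{S}}S ⇒ {}{}{{SS}}S ⇒ {}{}{{{}S}}S ⇒ {}{}{{{}{}}}S ⇒ {}{}{{{}{}}}{S} ⇒ {}{}{{{}{}}}{{}}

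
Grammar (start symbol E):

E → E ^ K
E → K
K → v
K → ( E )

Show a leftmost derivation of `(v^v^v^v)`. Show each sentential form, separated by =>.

E=>K=>(E)=>(E^K)=>(E^K^K)=>(E^K^K^K)=>(K^K^K^K)=>(v^K^K^K)=>(v^v^K^K)=>(v^v^v^K)=>(v^v^v^v)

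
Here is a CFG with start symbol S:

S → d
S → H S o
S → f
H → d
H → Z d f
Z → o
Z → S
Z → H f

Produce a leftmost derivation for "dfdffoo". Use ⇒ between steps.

S⇒HSo⇒dSo⇒dHSoo⇒dZdfSoo⇒dSdfSoo⇒dfdfSoo⇒dfdffoo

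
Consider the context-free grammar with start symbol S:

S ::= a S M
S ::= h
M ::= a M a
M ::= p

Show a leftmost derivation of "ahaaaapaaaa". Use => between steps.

S => aSM => ahM => ahaMa => ahaaMaa => ahaaaMaaa => ahaaaaMaaaa => ahaaaapaaaa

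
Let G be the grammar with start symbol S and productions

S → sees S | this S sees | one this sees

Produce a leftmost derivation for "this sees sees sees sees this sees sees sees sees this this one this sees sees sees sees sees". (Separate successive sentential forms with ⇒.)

S ⇒ this S sees ⇒ this sees S sees ⇒ this sees sees S sees ⇒ this sees sees sees S sees ⇒ this sees sees sees sees S sees ⇒ this sees sees sees sees this S sees sees ⇒ this sees sees sees sees this sees S sees sees ⇒ this sees sees sees sees this sees sees S sees sees ⇒ this sees sees sees sees this sees sees sees S sees sees ⇒ this sees sees sees sees this sees sees sees sees S sees sees ⇒ this sees sees sees sees this sees sees sees sees this S sees sees sees ⇒ this sees sees sees sees this sees sees sees sees this this S sees sees sees sees ⇒ this sees sees sees sees this sees sees sees sees this this one this sees sees sees sees sees

S ⇒ this S sees   [S → this S sees]
this S sees ⇒ this sees S sees   [S → sees S]
this sees S sees ⇒ this sees sees S sees   [S → sees S]
this sees sees S sees ⇒ this sees sees sees S sees   [S → sees S]
this sees sees sees S sees ⇒ this sees sees sees sees S sees   [S → sees S]
this sees sees sees sees S sees ⇒ this sees sees sees sees this S sees sees   [S → this S sees]
this sees sees sees sees this S sees sees ⇒ this sees sees sees sees this sees S sees sees   [S → sees S]
this sees sees sees sees this sees S sees sees ⇒ this sees sees sees sees this sees sees S sees sees   [S → sees S]
this sees sees sees sees this sees sees S sees sees ⇒ this sees sees sees sees this sees sees sees S sees sees   [S → sees S]
this sees sees sees sees this sees sees sees S sees sees ⇒ this sees sees sees sees this sees sees sees sees S sees sees   [S → sees S]
this sees sees sees sees this sees sees sees sees S sees sees ⇒ this sees sees sees sees this sees sees sees sees this S sees sees sees   [S → this S sees]
this sees sees sees sees this sees sees sees sees this S sees sees sees ⇒ this sees sees sees sees this sees sees sees sees this this S sees sees sees sees   [S → this S sees]
this sees sees sees sees this sees sees sees sees this this S sees sees sees sees ⇒ this sees sees sees sees this sees sees sees sees this this one this sees sees sees sees sees   [S → one this sees]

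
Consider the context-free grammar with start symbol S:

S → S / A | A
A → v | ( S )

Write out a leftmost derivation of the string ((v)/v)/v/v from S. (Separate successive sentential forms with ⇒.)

S ⇒ S/A ⇒ S/A/A ⇒ A/A/A ⇒ (S)/A/A ⇒ (S/A)/A/A ⇒ (A/A)/A/A ⇒ ((S)/A)/A/A ⇒ ((A)/A)/A/A ⇒ ((v)/A)/A/A ⇒ ((v)/v)/A/A ⇒ ((v)/v)/v/A ⇒ ((v)/v)/v/v

S ⇒ S/A   [S → S / A]
S/A ⇒ S/A/A   [S → S / A]
S/A/A ⇒ A/A/A   [S → A]
A/A/A ⇒ (S)/A/A   [A → ( S )]
(S)/A/A ⇒ (S/A)/A/A   [S → S / A]
(S/A)/A/A ⇒ (A/A)/A/A   [S → A]
(A/A)/A/A ⇒ ((S)/A)/A/A   [A → ( S )]
((S)/A)/A/A ⇒ ((A)/A)/A/A   [S → A]
((A)/A)/A/A ⇒ ((v)/A)/A/A   [A → v]
((v)/A)/A/A ⇒ ((v)/v)/A/A   [A → v]
((v)/v)/A/A ⇒ ((v)/v)/v/A   [A → v]
((v)/v)/v/A ⇒ ((v)/v)/v/v   [A → v]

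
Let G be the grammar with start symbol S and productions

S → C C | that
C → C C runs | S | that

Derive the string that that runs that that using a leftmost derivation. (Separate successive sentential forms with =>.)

S => C C => S C => C C C => C C runs C C => S C runs C C => that C runs C C => that that runs C C => that that runs that C => that that runs that that

S => C C   [S → C C]
C C => S C   [C → S]
S C => C C C   [S → C C]
C C C => C C runs C C   [C → C C runs]
C C runs C C => S C runs C C   [C → S]
S C runs C C => that C runs C C   [S → that]
that C runs C C => that that runs C C   [C → that]
that that runs C C => that that runs that C   [C → that]
that that runs that C => that that runs that that   [C → that]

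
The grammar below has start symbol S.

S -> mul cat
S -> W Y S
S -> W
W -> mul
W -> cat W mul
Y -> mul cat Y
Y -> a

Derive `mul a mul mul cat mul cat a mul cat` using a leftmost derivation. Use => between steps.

S => W Y S => mul Y S => mul a S => mul a W Y S => mul a mul Y S => mul a mul mul cat Y S => mul a mul mul cat mul cat Y S => mul a mul mul cat mul cat a S => mul a mul mul cat mul cat a mul cat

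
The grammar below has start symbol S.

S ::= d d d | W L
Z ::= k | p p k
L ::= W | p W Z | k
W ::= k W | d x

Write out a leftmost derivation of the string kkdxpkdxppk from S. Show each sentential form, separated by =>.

S=>WL=>kWL=>kkWL=>kkdxL=>kkdxpWZ=>kkdxpkWZ=>kkdxpkdxZ=>kkdxpkdxppk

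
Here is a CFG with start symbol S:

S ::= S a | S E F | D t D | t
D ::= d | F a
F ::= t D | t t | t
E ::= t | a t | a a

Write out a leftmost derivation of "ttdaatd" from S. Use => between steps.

S => DtD   [S ::= D t D]
DtD => FatD   [D ::= F a]
FatD => tDatD   [F ::= t D]
tDatD => tFaatD   [D ::= F a]
tFaatD => ttDaatD   [F ::= t D]
ttDaatD => ttdaatD   [D ::= d]
ttdaatD => ttdaatd   [D ::= d]

S => DtD => FatD => tDatD => tFaatD => ttDaatD => ttdaatD => ttdaatd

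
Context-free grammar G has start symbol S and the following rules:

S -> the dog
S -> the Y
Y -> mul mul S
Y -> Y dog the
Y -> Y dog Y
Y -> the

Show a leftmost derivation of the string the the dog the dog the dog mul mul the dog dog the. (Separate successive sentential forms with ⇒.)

S ⇒ the Y   [S -> the Y]
the Y ⇒ the Y dog Y   [Y -> Y dog Y]
the Y dog Y ⇒ the Y dog the dog Y   [Y -> Y dog the]
the Y dog the dog Y ⇒ the Y dog Y dog the dog Y   [Y -> Y dog Y]
the Y dog Y dog the dog Y ⇒ the the dog Y dog the dog Y   [Y -> the]
the the dog Y dog the dog Y ⇒ the the dog the dog the dog Y   [Y -> the]
the the dog the dog the dog Y ⇒ the the dog the dog the dog Y dog the   [Y -> Y dog the]
the the dog the dog the dog Y dog the ⇒ the the dog the dog the dog mul mul S dog the   [Y -> mul mul S]
the the dog the dog the dog mul mul S dog the ⇒ the the dog the dog the dog mul mul the dog dog the   [S -> the dog]

S ⇒ the Y ⇒ the Y dog Y ⇒ the Y dog the dog Y ⇒ the Y dog Y dog the dog Y ⇒ the the dog Y dog the dog Y ⇒ the the dog the dog the dog Y ⇒ the the dog the dog the dog Y dog the ⇒ the the dog the dog the dog mul mul S dog the ⇒ the the dog the dog the dog mul mul the dog dog the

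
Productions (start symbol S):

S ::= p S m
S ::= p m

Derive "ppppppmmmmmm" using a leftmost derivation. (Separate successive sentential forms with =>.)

S => pSm => ppSmm => pppSmmm => ppppSmmmm => pppppSmmmmm => ppppppmmmmmm

S => pSm   [S ::= p S m]
pSm => ppSmm   [S ::= p S m]
ppSmm => pppSmmm   [S ::= p S m]
pppSmmm => ppppSmmmm   [S ::= p S m]
ppppSmmmm => pppppSmmmmm   [S ::= p S m]
pppppSmmmmm => ppppppmmmmmm   [S ::= p m]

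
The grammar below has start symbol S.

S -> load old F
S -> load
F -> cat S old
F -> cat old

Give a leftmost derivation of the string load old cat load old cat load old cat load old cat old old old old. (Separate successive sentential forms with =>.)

S => load old F => load old cat S old => load old cat load old F old => load old cat load old cat S old old => load old cat load old cat load old F old old => load old cat load old cat load old cat S old old old => load old cat load old cat load old cat load old F old old old => load old cat load old cat load old cat load old cat old old old old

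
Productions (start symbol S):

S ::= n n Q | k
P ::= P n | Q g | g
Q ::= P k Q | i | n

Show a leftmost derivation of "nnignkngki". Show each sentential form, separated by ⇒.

S ⇒ nnQ   [S ::= n n Q]
nnQ ⇒ nnPkQ   [Q ::= P k Q]
nnPkQ ⇒ nnQgkQ   [P ::= Q g]
nnQgkQ ⇒ nnPkQgkQ   [Q ::= P k Q]
nnPkQgkQ ⇒ nnPnkQgkQ   [P ::= P n]
nnPnkQgkQ ⇒ nnQgnkQgkQ   [P ::= Q g]
nnQgnkQgkQ ⇒ nnignkQgkQ   [Q ::= i]
nnignkQgkQ ⇒ nnignkngkQ   [Q ::= n]
nnignkngkQ ⇒ nnignkngki   [Q ::= i]

S ⇒ nnQ ⇒ nnPkQ ⇒ nnQgkQ ⇒ nnPkQgkQ ⇒ nnPnkQgkQ ⇒ nnQgnkQgkQ ⇒ nnignkQgkQ ⇒ nnignkngkQ ⇒ nnignkngki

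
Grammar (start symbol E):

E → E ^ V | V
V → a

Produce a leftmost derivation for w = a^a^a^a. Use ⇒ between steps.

E ⇒ E^V ⇒ E^V^V ⇒ E^V^V^V ⇒ V^V^V^V ⇒ a^V^V^V ⇒ a^a^V^V ⇒ a^a^a^V ⇒ a^a^a^a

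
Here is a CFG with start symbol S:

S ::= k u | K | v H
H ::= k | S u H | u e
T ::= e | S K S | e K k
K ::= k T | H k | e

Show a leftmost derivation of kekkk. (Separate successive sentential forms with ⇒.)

S ⇒ K ⇒ kT ⇒ keKk ⇒ keHkk ⇒ kekkk

S ⇒ K   [S ::= K]
K ⇒ kT   [K ::= k T]
kT ⇒ keKk   [T ::= e K k]
keKk ⇒ keHkk   [K ::= H k]
keHkk ⇒ kekkk   [H ::= k]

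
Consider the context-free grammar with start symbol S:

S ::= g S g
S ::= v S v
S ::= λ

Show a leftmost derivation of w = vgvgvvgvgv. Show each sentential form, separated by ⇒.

S ⇒ vSv ⇒ vgSgv ⇒ vgvSvgv ⇒ vgvgSgvgv ⇒ vgvgvSvgvgv ⇒ vgvgvvgvgv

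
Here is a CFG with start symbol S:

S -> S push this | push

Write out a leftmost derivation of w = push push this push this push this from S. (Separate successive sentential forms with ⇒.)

S ⇒ S push this   [S -> S push this]
S push this ⇒ S push this push this   [S -> S push this]
S push this push this ⇒ S push this push this push this   [S -> S push this]
S push this push this push this ⇒ push push this push this push this   [S -> push]

S ⇒ S push this ⇒ S push this push this ⇒ S push this push this push this ⇒ push push this push this push this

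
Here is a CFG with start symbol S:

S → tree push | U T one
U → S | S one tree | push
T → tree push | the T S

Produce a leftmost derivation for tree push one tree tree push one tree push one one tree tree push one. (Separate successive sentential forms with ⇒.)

S ⇒ U T one ⇒ S one tree T one ⇒ U T one one tree T one ⇒ S T one one tree T one ⇒ U T one T one one tree T one ⇒ S one tree T one T one one tree T one ⇒ tree push one tree T one T one one tree T one ⇒ tree push one tree tree push one T one one tree T one ⇒ tree push one tree tree push one tree push one one tree T one ⇒ tree push one tree tree push one tree push one one tree tree push one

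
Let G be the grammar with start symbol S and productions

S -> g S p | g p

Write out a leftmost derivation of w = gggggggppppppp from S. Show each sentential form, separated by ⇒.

S ⇒ gSp ⇒ ggSpp ⇒ gggSppp ⇒ ggggSpppp ⇒ gggggSppppp ⇒ ggggggSpppppp ⇒ gggggggppppppp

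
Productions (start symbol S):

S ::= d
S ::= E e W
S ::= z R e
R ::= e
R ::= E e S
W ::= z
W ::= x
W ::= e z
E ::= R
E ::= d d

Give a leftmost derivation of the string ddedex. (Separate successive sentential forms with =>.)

S => EeW => ReW => EeSeW => ddeSeW => ddedeW => ddedex

S => EeW   [S ::= E e W]
EeW => ReW   [E ::= R]
ReW => EeSeW   [R ::= E e S]
EeSeW => ddeSeW   [E ::= d d]
ddeSeW => ddedeW   [S ::= d]
ddedeW => ddedex   [W ::= x]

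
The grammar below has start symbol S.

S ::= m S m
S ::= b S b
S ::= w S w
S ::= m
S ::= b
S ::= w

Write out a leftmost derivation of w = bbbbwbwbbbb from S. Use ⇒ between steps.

S⇒bSb⇒bbSbb⇒bbbSbbb⇒bbbbSbbbb⇒bbbbwSwbbbb⇒bbbbwbwbbbb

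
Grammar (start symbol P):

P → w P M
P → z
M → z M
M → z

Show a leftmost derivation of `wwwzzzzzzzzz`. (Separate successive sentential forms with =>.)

P => wPM   [P → w P M]
wPM => wwPMM   [P → w P M]
wwPMM => wwwPMMM   [P → w P M]
wwwPMMM => wwwzMMM   [P → z]
wwwzMMM => wwwzzMMM   [M → z M]
wwwzzMMM => wwwzzzMM   [M → z]
wwwzzzMM => wwwzzzzMM   [M → z M]
wwwzzzzMM => wwwzzzzzMM   [M → z M]
wwwzzzzzMM => wwwzzzzzzMM   [M → z M]
wwwzzzzzzMM => wwwzzzzzzzMM   [M → z M]
wwwzzzzzzzMM => wwwzzzzzzzzM   [M → z]
wwwzzzzzzzzM => wwwzzzzzzzzz   [M → z]

P => wPM => wwPMM => wwwPMMM => wwwzMMM => wwwzzMMM => wwwzzzMM => wwwzzzzMM => wwwzzzzzMM => wwwzzzzzzMM => wwwzzzzzzzMM => wwwzzzzzzzzM => wwwzzzzzzzzz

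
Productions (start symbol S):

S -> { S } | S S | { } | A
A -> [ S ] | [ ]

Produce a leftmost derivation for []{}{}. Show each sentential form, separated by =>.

S => SS => SSS => ASS => []SS => []{}S => []{}{}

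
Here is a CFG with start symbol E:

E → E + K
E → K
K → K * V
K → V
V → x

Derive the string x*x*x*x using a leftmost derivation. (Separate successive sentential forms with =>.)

E=>K=>K*V=>K*V*V=>K*V*V*V=>V*V*V*V=>x*V*V*V=>x*x*V*V=>x*x*x*V=>x*x*x*x

E => K   [E → K]
K => K*V   [K → K * V]
K*V => K*V*V   [K → K * V]
K*V*V => K*V*V*V   [K → K * V]
K*V*V*V => V*V*V*V   [K → V]
V*V*V*V => x*V*V*V   [V → x]
x*V*V*V => x*x*V*V   [V → x]
x*x*V*V => x*x*x*V   [V → x]
x*x*x*V => x*x*x*x   [V → x]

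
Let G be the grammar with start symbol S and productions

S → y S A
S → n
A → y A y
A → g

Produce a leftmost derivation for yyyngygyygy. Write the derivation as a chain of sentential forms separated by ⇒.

S ⇒ ySA ⇒ yySAA ⇒ yyySAAA ⇒ yyynAAA ⇒ yyyngAA ⇒ yyyngyAyA ⇒ yyyngygyA ⇒ yyyngygyyAy ⇒ yyyngygyygy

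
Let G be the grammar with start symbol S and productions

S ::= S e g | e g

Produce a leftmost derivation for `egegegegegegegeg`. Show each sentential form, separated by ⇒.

S ⇒ Seg ⇒ Segeg ⇒ Segegeg ⇒ Segegegeg ⇒ Segegegegeg ⇒ Segegegegegeg ⇒ Segegegegegegeg ⇒ egegegegegegegeg

S ⇒ Seg   [S ::= S e g]
Seg ⇒ Segeg   [S ::= S e g]
Segeg ⇒ Segegeg   [S ::= S e g]
Segegeg ⇒ Segegegeg   [S ::= S e g]
Segegegeg ⇒ Segegegegeg   [S ::= S e g]
Segegegegeg ⇒ Segegegegegeg   [S ::= S e g]
Segegegegegeg ⇒ Segegegegegegeg   [S ::= S e g]
Segegegegegegeg ⇒ egegegegegegegeg   [S ::= e g]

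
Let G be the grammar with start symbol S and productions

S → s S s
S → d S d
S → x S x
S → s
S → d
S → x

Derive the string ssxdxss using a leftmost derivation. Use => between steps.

S => sSs   [S → s S s]
sSs => ssSss   [S → s S s]
ssSss => ssxSxss   [S → x S x]
ssxSxss => ssxdxss   [S → d]

S=>sSs=>ssSss=>ssxSxss=>ssxdxss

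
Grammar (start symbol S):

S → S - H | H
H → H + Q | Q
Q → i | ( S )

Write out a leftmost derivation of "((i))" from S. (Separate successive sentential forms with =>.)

S => H   [S → H]
H => Q   [H → Q]
Q => (S)   [Q → ( S )]
(S) => (H)   [S → H]
(H) => (Q)   [H → Q]
(Q) => ((S))   [Q → ( S )]
((S)) => ((H))   [S → H]
((H)) => ((Q))   [H → Q]
((Q)) => ((i))   [Q → i]

S => H => Q => (S) => (H) => (Q) => ((S)) => ((H)) => ((Q)) => ((i))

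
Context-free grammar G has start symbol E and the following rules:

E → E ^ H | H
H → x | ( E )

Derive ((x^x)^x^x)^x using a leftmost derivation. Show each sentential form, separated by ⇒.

E ⇒ E^H   [E → E ^ H]
E^H ⇒ H^H   [E → H]
H^H ⇒ (E)^H   [H → ( E )]
(E)^H ⇒ (E^H)^H   [E → E ^ H]
(E^H)^H ⇒ (E^H^H)^H   [E → E ^ H]
(E^H^H)^H ⇒ (H^H^H)^H   [E → H]
(H^H^H)^H ⇒ ((E)^H^H)^H   [H → ( E )]
((E)^H^H)^H ⇒ ((E^H)^H^H)^H   [E → E ^ H]
((E^H)^H^H)^H ⇒ ((H^H)^H^H)^H   [E → H]
((H^H)^H^H)^H ⇒ ((x^H)^H^H)^H   [H → x]
((x^H)^H^H)^H ⇒ ((x^x)^H^H)^H   [H → x]
((x^x)^H^H)^H ⇒ ((x^x)^x^H)^H   [H → x]
((x^x)^x^H)^H ⇒ ((x^x)^x^x)^H   [H → x]
((x^x)^x^x)^H ⇒ ((x^x)^x^x)^x   [H → x]

E ⇒ E^H ⇒ H^H ⇒ (E)^H ⇒ (E^H)^H ⇒ (E^H^H)^H ⇒ (H^H^H)^H ⇒ ((E)^H^H)^H ⇒ ((E^H)^H^H)^H ⇒ ((H^H)^H^H)^H ⇒ ((x^H)^H^H)^H ⇒ ((x^x)^H^H)^H ⇒ ((x^x)^x^H)^H ⇒ ((x^x)^x^x)^H ⇒ ((x^x)^x^x)^x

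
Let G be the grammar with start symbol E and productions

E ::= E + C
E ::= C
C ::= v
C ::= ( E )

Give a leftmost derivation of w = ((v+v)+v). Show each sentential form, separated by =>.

E => C => (E) => (E+C) => (C+C) => ((E)+C) => ((E+C)+C) => ((C+C)+C) => ((v+C)+C) => ((v+v)+C) => ((v+v)+v)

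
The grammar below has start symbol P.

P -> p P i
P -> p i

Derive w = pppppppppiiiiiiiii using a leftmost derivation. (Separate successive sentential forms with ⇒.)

P ⇒ pPi ⇒ ppPii ⇒ pppPiii ⇒ ppppPiiii ⇒ pppppPiiiii ⇒ ppppppPiiiiii ⇒ pppppppPiiiiiii ⇒ ppppppppPiiiiiiii ⇒ pppppppppiiiiiiiii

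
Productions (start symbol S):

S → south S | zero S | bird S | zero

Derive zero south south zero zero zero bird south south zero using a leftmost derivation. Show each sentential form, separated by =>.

S => zero S => zero south S => zero south south S => zero south south zero S => zero south south zero zero S => zero south south zero zero zero S => zero south south zero zero zero bird S => zero south south zero zero zero bird south S => zero south south zero zero zero bird south south S => zero south south zero zero zero bird south south zero

S => zero S   [S → zero S]
zero S => zero south S   [S → south S]
zero south S => zero south south S   [S → south S]
zero south south S => zero south south zero S   [S → zero S]
zero south south zero S => zero south south zero zero S   [S → zero S]
zero south south zero zero S => zero south south zero zero zero S   [S → zero S]
zero south south zero zero zero S => zero south south zero zero zero bird S   [S → bird S]
zero south south zero zero zero bird S => zero south south zero zero zero bird south S   [S → south S]
zero south south zero zero zero bird south S => zero south south zero zero zero bird south south S   [S → south S]
zero south south zero zero zero bird south south S => zero south south zero zero zero bird south south zero   [S → zero]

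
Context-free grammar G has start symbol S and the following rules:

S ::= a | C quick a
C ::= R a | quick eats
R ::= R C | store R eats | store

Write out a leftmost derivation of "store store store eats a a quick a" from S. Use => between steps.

S => C quick a => R a quick a => R C a quick a => store C a quick a => store R a a quick a => store store R eats a a quick a => store store store eats a a quick a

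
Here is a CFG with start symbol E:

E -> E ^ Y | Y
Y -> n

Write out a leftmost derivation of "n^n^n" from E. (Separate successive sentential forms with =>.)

E=>E^Y=>E^Y^Y=>Y^Y^Y=>n^Y^Y=>n^n^Y=>n^n^n

E => E^Y   [E -> E ^ Y]
E^Y => E^Y^Y   [E -> E ^ Y]
E^Y^Y => Y^Y^Y   [E -> Y]
Y^Y^Y => n^Y^Y   [Y -> n]
n^Y^Y => n^n^Y   [Y -> n]
n^n^Y => n^n^n   [Y -> n]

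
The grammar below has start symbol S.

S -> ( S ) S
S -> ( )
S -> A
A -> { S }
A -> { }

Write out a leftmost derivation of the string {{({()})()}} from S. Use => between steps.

S => A   [S -> A]
A => {S}   [A -> { S }]
{S} => {A}   [S -> A]
{A} => {{S}}   [A -> { S }]
{{S}} => {{(S)S}}   [S -> ( S ) S]
{{(S)S}} => {{(A)S}}   [S -> A]
{{(A)S}} => {{({S})S}}   [A -> { S }]
{{({S})S}} => {{({()})S}}   [S -> ( )]
{{({()})S}} => {{({()})()}}   [S -> ( )]

S => A => {S} => {A} => {{S}} => {{(S)S}} => {{(A)S}} => {{({S})S}} => {{({()})S}} => {{({()})()}}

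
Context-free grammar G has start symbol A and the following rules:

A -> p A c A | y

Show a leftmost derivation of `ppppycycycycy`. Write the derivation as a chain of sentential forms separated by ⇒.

A ⇒ pAcA ⇒ ppAcAcA ⇒ pppAcAcAcA ⇒ ppppAcAcAcAcA ⇒ ppppycAcAcAcA ⇒ ppppycycAcAcA ⇒ ppppycycycAcA ⇒ ppppycycycycA ⇒ ppppycycycycy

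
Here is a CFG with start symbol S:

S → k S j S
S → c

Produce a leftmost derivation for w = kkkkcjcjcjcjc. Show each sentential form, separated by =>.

S => kSjS => kkSjSjS => kkkSjSjSjS => kkkkSjSjSjSjS => kkkkcjSjSjSjS => kkkkcjcjSjSjS => kkkkcjcjcjSjS => kkkkcjcjcjcjS => kkkkcjcjcjcjc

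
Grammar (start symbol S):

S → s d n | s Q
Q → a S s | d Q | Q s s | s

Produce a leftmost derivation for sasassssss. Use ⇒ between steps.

S⇒sQ⇒sQss⇒saSsss⇒sasQsss⇒sasaSssss⇒sasasQssss⇒sasassssss

S ⇒ sQ   [S → s Q]
sQ ⇒ sQss   [Q → Q s s]
sQss ⇒ saSsss   [Q → a S s]
saSsss ⇒ sasQsss   [S → s Q]
sasQsss ⇒ sasaSssss   [Q → a S s]
sasaSssss ⇒ sasasQssss   [S → s Q]
sasasQssss ⇒ sasassssss   [Q → s]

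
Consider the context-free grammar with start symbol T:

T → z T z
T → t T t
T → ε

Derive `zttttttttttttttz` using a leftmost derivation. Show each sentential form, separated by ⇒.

T ⇒ zTz ⇒ ztTtz ⇒ zttTttz ⇒ ztttTtttz ⇒ zttttTttttz ⇒ ztttttTtttttz ⇒ zttttttTttttttz ⇒ ztttttttTtttttttz ⇒ zttttttttttttttz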